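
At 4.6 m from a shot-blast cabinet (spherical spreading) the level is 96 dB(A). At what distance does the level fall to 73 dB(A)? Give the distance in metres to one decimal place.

Point-source spreading drops the level by 20·log₁₀(r₂/r₁); inverting, r₂/r₁ = 10^(ΔL/20).
r₂ = 4.6·10^((96−73)/20) = 4.6·10^(23.0/20) = 64.98 m.

65.0 m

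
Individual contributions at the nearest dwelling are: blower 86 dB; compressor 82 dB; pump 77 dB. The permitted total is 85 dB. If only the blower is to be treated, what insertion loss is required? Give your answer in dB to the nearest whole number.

Fixed contribution from the other sources: Σ 10^(L/10) = 10^(82/10) + 10^(77/10) = 2.086e+08 (83.19 dB).
The limit corresponds to 10^(85/10) = 3.162e+08; subtracting the fixed part leaves 1.076e+08 for the blower, i.e. 80.32 dB.
So the blower must be reduced from 86 to 80.32 dB: IL = 5.68 dB.

6 dB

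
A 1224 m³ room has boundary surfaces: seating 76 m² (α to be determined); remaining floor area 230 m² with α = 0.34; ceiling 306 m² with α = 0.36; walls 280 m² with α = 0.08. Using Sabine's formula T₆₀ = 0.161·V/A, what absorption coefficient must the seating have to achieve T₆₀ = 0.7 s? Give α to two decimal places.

A = 0.161·V/T₆₀ = 0.161·1224/0.7 = 281.52 m² sabins.
Absorption from the other surfaces = 230·0.34 + 306·0.36 + 280·0.08 = 210.76 m², so the seating must supply 70.76 m² over 76 m².
α = 70.76/76 = 0.931.

0.93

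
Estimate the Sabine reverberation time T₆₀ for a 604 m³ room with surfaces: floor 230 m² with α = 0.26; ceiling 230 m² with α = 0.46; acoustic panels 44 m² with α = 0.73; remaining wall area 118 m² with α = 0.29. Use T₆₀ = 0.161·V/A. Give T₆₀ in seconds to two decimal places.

Total absorption A = 230·0.26 + 230·0.46 + 44·0.73 + 118·0.29 = 231.94 m² sabins.
T₆₀ = 0.161 × 604 / 231.94 = 0.419 s.

0.42 s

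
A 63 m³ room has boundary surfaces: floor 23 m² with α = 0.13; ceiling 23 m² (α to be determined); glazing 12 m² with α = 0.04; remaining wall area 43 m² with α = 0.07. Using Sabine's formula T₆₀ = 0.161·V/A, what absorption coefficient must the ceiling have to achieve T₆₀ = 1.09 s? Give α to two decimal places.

A = 0.161·V/T₆₀ = 0.161·63/1.09 = 9.31 m² sabins.
Absorption from the other surfaces = 23·0.13 + 12·0.04 + 43·0.07 = 6.48 m², so the ceiling must supply 2.83 m² over 23 m².
α = 2.83/23 = 0.123.

0.12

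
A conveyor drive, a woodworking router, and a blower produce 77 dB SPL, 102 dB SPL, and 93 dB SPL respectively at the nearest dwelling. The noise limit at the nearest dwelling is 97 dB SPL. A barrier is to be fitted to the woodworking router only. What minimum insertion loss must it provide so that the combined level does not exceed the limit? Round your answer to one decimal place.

7.3 dB

The untreated sources together contribute 10^(77/10) + 10^(93/10) = 2.045e+09, i.e. 93.11 dB SPL.
To meet 97 dB SPL overall, the treated woodworking router may contribute at most 10^(97/10) − 2.045e+09 = 2.966e+09, i.e. 94.72 dB SPL.
So the woodworking router must be reduced from 102 to 94.72 dB SPL: IL = 7.28 dB.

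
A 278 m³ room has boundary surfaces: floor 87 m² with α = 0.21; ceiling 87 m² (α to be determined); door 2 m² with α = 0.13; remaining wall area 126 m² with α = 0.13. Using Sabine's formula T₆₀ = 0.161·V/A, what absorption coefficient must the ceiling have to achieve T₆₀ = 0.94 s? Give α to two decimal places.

From T₆₀ = 0.161·V/A, the target T₆₀ = 0.94 s needs A = 0.161·278/0.94 = 47.61 m².
Absorption from the other surfaces = 87·0.21 + 2·0.13 + 126·0.13 = 34.91 m², so the ceiling must supply 12.70 m² over 87 m².
α = 12.70/87 = 0.146.

0.15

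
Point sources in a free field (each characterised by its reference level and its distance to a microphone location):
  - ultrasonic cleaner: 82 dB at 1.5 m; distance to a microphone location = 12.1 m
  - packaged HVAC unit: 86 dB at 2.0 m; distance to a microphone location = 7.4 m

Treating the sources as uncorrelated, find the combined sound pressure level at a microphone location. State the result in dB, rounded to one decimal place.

75.0 dB

First find each source's level at the receiver (point-source: −20·log₁₀(r/r_ref)), then combine on an intensity basis.
ultrasonic cleaner: 82 − 20·log₁₀(12.1/1.5) = 82 − 18.13 = 63.87 dB.
packaged HVAC unit: 86 − 20·log₁₀(7.4/2.0) = 86 − 11.36 = 74.64 dB.
Σ 10^(L/10) = 3.152e+07 → L_total = 10·log₁₀(3.152e+07) = 74.99 dB.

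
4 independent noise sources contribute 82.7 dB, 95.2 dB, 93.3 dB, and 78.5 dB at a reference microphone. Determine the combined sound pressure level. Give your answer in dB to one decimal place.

Incoherent sources combine by intensity addition: L_total = 10·log₁₀(Σ 10^(L_i/10)).
Σ 10^(L/10) = 10^(82.7/10) + 10^(95.2/10) + 10^(93.3/10) + 10^(78.5/10) = 5.706e+09.
L_total = 10·log₁₀(5.706e+09) = 97.56 dB.

97.6 dB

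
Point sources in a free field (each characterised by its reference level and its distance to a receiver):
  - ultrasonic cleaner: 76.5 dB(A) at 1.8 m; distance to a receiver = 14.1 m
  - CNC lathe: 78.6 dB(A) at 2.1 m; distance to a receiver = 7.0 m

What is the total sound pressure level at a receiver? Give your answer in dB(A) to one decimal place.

Apply inverse-square spreading to bring every level to the receiver, then sum 10^(L/10).
ultrasonic cleaner: 76.5 − 20·log₁₀(14.1/1.8) = 76.5 − 17.88 = 58.62 dB(A).
CNC lathe: 78.6 − 20·log₁₀(7.0/2.1) = 78.6 − 10.46 = 68.14 dB(A).
Σ 10^(L/10) = 7.248e+06 → L_total = 10·log₁₀(7.248e+06) = 68.60 dB(A).

68.6 dB(A)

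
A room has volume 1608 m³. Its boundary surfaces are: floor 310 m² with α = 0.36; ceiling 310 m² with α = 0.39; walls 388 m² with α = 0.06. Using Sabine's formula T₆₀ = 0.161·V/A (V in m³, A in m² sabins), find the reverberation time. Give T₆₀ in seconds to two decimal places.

1.01 s

Summing Sᵢαᵢ: 310·0.36 + 310·0.39 + 388·0.06 = 255.78 m².
T₆₀ = 0.161 × 1608 / 255.78 = 1.012 s.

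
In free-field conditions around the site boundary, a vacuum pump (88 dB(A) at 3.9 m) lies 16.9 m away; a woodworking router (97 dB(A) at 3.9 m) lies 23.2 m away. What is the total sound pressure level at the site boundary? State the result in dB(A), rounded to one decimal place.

82.4 dB(A)

Propagate each source to the receiver with L = L_ref − 20·log₁₀(r/r_ref), then add intensities.
vacuum pump: 88 − 20·log₁₀(16.9/3.9) = 88 − 12.74 = 75.26 dB(A).
woodworking router: 97 − 20·log₁₀(23.2/3.9) = 97 − 15.49 = 81.51 dB(A).
Σ 10^(L/10) = 1.752e+08 → L_total = 10·log₁₀(1.752e+08) = 82.44 dB(A).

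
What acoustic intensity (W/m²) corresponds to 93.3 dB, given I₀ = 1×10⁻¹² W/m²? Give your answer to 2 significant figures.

I = I₀·10^(L/10) = 10⁻¹² × 10^(93.3/10) = 10^(-2.670).

0.0021 W/m²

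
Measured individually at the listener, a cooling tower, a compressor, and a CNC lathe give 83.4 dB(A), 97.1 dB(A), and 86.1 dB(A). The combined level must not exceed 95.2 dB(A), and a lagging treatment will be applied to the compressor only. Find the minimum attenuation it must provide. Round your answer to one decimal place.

2.8 dB

Fixed contribution from the other sources: Σ 10^(L/10) = 10^(83.4/10) + 10^(86.1/10) = 6.262e+08 (87.97 dB(A)).
The limit corresponds to 10^(95.2/10) = 3.311e+09; subtracting the fixed part leaves 2.685e+09 for the compressor, i.e. 94.29 dB(A).
So the compressor must be reduced from 97.1 to 94.29 dB(A): IL = 2.81 dB.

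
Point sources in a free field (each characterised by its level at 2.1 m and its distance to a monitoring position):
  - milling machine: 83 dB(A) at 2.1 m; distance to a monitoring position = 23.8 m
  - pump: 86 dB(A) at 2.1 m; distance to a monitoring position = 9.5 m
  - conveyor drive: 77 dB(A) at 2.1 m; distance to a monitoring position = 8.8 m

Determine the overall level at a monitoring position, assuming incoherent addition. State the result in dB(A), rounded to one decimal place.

73.8 dB(A)

First find each source's level at the receiver (point-source: −20·log₁₀(r/r_ref)), then combine on an intensity basis.
milling machine: 83 − 20·log₁₀(23.8/2.1) = 83 − 21.09 = 61.91 dB(A).
pump: 86 − 20·log₁₀(9.5/2.1) = 86 − 13.11 = 72.89 dB(A).
conveyor drive: 77 − 20·log₁₀(8.8/2.1) = 77 − 12.45 = 64.55 dB(A).
Σ 10^(L/10) = 2.386e+07 → L_total = 10·log₁₀(2.386e+07) = 73.78 dB(A).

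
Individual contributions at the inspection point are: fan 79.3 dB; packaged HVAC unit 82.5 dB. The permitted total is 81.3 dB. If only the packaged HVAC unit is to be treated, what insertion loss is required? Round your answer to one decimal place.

5.5 dB

The untreated sources together contribute 10^(79.3/10) = 8.511e+07, i.e. 79.30 dB.
The limit corresponds to 10^(81.3/10) = 1.349e+08; subtracting the fixed part leaves 4.978e+07 for the packaged HVAC unit, i.e. 76.97 dB.
So the packaged HVAC unit must be reduced from 82.5 to 76.97 dB: IL = 5.53 dB.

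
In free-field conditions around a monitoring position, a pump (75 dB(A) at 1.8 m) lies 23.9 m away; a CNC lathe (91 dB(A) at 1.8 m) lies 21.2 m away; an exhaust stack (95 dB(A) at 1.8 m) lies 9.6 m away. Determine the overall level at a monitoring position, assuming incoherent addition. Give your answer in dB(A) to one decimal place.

Propagate each source to the receiver with L = L_ref − 20·log₁₀(r/r_ref), then add intensities.
pump: 75 − 20·log₁₀(23.9/1.8) = 75 − 22.46 = 52.54 dB(A).
CNC lathe: 91 − 20·log₁₀(21.2/1.8) = 91 − 21.42 = 69.58 dB(A).
exhaust stack: 95 − 20·log₁₀(9.6/1.8) = 95 − 14.54 = 80.46 dB(A).
Σ 10^(L/10) = 1.204e+08 → L_total = 10·log₁₀(1.204e+08) = 80.81 dB(A).

80.8 dB(A)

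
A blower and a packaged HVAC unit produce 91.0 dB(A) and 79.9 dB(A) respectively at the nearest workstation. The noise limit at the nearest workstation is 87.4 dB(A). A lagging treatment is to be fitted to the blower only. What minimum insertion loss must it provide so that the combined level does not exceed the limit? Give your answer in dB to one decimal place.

4.5 dB

The untreated sources together contribute 10^(79.9/10) = 9.772e+07, i.e. 79.90 dB(A).
To meet 87.4 dB(A) overall, the treated blower may contribute at most 10^(87.4/10) − 9.772e+07 = 4.518e+08, i.e. 86.55 dB(A).
Required insertion loss = 91.0 − 86.55 = 4.45 dB.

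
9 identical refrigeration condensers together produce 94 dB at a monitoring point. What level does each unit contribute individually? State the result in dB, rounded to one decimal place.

For N identical incoherent sources L_total = L₁ + 10·log₁₀ N, so L₁ = 94 − 10·log₁₀(9) = 94 − 9.542.

84.5 dB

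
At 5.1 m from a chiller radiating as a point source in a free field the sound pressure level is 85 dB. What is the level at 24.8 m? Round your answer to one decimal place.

71.3 dB

For a point source, L₂ = L₁ − 20·log₁₀(r₂/r₁).
L₂ = 85 − 20·log₁₀(24.8/5.1) = 85 − 13.738 = 71.26 dB.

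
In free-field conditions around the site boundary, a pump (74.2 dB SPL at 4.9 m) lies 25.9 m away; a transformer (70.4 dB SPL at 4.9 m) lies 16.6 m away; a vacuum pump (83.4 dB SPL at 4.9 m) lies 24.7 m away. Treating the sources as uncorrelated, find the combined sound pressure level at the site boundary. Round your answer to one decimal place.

Propagate each source to the receiver with L = L_ref − 20·log₁₀(r/r_ref), then add intensities.
pump: 74.2 − 20·log₁₀(25.9/4.9) = 74.2 − 14.46 = 59.74 dB SPL.
transformer: 70.4 − 20·log₁₀(16.6/4.9) = 70.4 − 10.60 = 59.80 dB SPL.
vacuum pump: 83.4 − 20·log₁₀(24.7/4.9) = 83.4 − 14.05 = 69.35 dB SPL.
Σ 10^(L/10) = 1.051e+07 → L_total = 10·log₁₀(1.051e+07) = 70.21 dB SPL.

70.2 dB SPL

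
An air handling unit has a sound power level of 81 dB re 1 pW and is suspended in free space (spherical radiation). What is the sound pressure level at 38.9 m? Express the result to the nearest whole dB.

L_p = L_w − 10·log₁₀(4π·r²) with r = 38.9 m.
4π·r² = 1.902e+04 m², 10·log₁₀ of that is 42.791 dB.
L_p = 81 − 42.791 = 38.21 dB.

38 dB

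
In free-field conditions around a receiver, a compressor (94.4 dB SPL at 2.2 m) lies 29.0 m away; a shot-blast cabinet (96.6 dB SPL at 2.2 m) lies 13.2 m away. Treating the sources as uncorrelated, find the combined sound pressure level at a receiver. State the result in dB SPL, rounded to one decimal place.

Propagate each source to the receiver with L = L_ref − 20·log₁₀(r/r_ref), then add intensities.
compressor: 94.4 − 20·log₁₀(29.0/2.2) = 94.4 − 22.40 = 72.00 dB SPL.
shot-blast cabinet: 96.6 − 20·log₁₀(13.2/2.2) = 96.6 − 15.56 = 81.04 dB SPL.
Σ 10^(L/10) = 1.428e+08 → L_total = 10·log₁₀(1.428e+08) = 81.55 dB SPL.

81.5 dB SPL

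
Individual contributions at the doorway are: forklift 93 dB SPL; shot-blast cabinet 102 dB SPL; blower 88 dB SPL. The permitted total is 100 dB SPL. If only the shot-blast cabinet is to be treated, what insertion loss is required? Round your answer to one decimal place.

3.3 dB

Everything except the shot-blast cabinet sums to 10^(93/10) + 10^(88/10) = 2.626e+09 in linear terms, 94.19 dB SPL.
The limit corresponds to 10^(100/10) = 1.000e+10; subtracting the fixed part leaves 7.374e+09 for the shot-blast cabinet, i.e. 98.68 dB SPL.
So the shot-blast cabinet must be reduced from 102 to 98.68 dB SPL: IL = 3.32 dB.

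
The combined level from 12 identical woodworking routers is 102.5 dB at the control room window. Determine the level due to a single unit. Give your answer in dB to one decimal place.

12 equal contributions raise the level by 10·log₁₀ 12 = 10.792 dB, so each unit alone gives 102.5 − 10.792.

91.7 dB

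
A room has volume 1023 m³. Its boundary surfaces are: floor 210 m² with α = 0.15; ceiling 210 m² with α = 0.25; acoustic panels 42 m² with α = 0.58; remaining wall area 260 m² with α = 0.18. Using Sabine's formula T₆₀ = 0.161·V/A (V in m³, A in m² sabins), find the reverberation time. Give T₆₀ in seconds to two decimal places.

1.06 s

A = Σ Sᵢαᵢ = 210·0.15 + 210·0.25 + 42·0.58 + 260·0.18 = 155.16 m².
T₆₀ = 0.161 × 1023 / 155.16 = 1.062 s.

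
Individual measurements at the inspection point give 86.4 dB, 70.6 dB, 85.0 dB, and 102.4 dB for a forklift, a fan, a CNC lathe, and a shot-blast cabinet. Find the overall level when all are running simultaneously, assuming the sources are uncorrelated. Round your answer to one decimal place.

Incoherent sources combine by intensity addition: L_total = 10·log₁₀(Σ 10^(L_i/10)).
Σ 10^(L/10) = 10^(86.4/10) + 10^(70.6/10) + 10^(85.0/10) + 10^(102.4/10) = 1.814e+10.
L_total = 10·log₁₀(1.814e+10) = 102.59 dB.

102.6 dB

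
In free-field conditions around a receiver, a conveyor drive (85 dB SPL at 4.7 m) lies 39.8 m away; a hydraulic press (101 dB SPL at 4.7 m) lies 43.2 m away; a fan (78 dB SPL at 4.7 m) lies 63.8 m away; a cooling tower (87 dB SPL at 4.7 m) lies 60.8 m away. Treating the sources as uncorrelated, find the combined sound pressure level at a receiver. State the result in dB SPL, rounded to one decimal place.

82.0 dB SPL

First find each source's level at the receiver (point-source: −20·log₁₀(r/r_ref)), then combine on an intensity basis.
conveyor drive: 85 − 20·log₁₀(39.8/4.7) = 85 − 18.56 = 66.44 dB SPL.
hydraulic press: 101 − 20·log₁₀(43.2/4.7) = 101 − 19.27 = 81.73 dB SPL.
fan: 78 − 20·log₁₀(63.8/4.7) = 78 − 22.65 = 55.35 dB SPL.
cooling tower: 87 − 20·log₁₀(60.8/4.7) = 87 − 22.24 = 64.76 dB SPL.
Σ 10^(L/10) = 1.568e+08 → L_total = 10·log₁₀(1.568e+08) = 81.95 dB SPL.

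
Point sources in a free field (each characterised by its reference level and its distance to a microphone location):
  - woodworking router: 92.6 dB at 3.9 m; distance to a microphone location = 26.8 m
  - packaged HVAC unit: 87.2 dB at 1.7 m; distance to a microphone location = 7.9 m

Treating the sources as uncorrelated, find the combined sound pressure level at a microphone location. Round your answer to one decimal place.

78.0 dB

Propagate each source to the receiver with L = L_ref − 20·log₁₀(r/r_ref), then add intensities.
woodworking router: 92.6 − 20·log₁₀(26.8/3.9) = 92.6 − 16.74 = 75.86 dB.
packaged HVAC unit: 87.2 − 20·log₁₀(7.9/1.7) = 87.2 − 13.34 = 73.86 dB.
Σ 10^(L/10) = 6.284e+07 → L_total = 10·log₁₀(6.284e+07) = 77.98 dB.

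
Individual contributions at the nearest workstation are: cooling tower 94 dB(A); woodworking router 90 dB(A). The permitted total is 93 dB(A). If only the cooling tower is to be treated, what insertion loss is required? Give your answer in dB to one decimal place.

4.0 dB

Fixed contribution from the other source: Σ 10^(L/10) = 10^(90/10) = 1.000e+09 (90.00 dB(A)).
The limit corresponds to 10^(93/10) = 1.995e+09; subtracting the fixed part leaves 9.953e+08 for the cooling tower, i.e. 89.98 dB(A).
So the cooling tower must be reduced from 94 to 89.98 dB(A): IL = 4.02 dB.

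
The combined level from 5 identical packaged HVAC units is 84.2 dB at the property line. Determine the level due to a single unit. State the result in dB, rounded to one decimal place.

5 equal contributions raise the level by 10·log₁₀ 5 = 6.990 dB, so each unit alone gives 84.2 − 6.990.

77.2 dB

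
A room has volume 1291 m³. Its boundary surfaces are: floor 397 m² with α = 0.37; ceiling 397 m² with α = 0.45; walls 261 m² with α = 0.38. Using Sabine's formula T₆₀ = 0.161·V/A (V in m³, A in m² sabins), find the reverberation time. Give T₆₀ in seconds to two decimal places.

0.49 s

A = Σ Sᵢαᵢ = 397·0.37 + 397·0.45 + 261·0.38 = 424.72 m².
T₆₀ = 0.161 × 1291 / 424.72 = 0.489 s.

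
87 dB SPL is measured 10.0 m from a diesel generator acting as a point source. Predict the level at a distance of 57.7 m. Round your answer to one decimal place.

Spherical spreading from a point source gives a 20·log₁₀(r₂/r₁) drop.
L₂ = 87 − 20·log₁₀(57.7/10.0) = 87 − 15.224 = 71.78 dB SPL.

71.8 dB SPL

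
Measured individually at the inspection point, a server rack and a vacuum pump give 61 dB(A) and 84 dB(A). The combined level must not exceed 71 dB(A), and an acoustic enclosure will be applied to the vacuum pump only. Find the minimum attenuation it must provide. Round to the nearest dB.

Everything except the vacuum pump sums to 10^(61/10) = 1.259e+06 in linear terms, 61.00 dB(A).
To meet 71 dB(A) overall, the treated vacuum pump may contribute at most 10^(71/10) − 1.259e+06 = 1.133e+07, i.e. 70.54 dB(A).
Required insertion loss = 84 − 70.54 = 13.46 dB.

13 dB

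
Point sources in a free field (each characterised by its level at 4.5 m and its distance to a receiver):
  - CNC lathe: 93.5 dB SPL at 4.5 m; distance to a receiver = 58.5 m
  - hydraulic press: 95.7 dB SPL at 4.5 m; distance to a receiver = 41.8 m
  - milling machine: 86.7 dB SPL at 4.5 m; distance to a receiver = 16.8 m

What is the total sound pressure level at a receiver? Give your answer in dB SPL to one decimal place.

First find each source's level at the receiver (point-source: −20·log₁₀(r/r_ref)), then combine on an intensity basis.
CNC lathe: 93.5 − 20·log₁₀(58.5/4.5) = 93.5 − 22.28 = 71.22 dB SPL.
hydraulic press: 95.7 − 20·log₁₀(41.8/4.5) = 95.7 − 19.36 = 76.34 dB SPL.
milling machine: 86.7 − 20·log₁₀(16.8/4.5) = 86.7 − 11.44 = 75.26 dB SPL.
Σ 10^(L/10) = 8.987e+07 → L_total = 10·log₁₀(8.987e+07) = 79.54 dB SPL.

79.5 dB SPL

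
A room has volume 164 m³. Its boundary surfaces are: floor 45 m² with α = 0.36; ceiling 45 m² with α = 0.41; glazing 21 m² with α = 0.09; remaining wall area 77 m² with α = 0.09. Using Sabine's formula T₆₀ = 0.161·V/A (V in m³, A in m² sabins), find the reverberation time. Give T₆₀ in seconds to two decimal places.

Total absorption A = 45·0.36 + 45·0.41 + 21·0.09 + 77·0.09 = 43.47 m² sabins.
T₆₀ = 0.161 × 164 / 43.47 = 0.607 s.

0.61 s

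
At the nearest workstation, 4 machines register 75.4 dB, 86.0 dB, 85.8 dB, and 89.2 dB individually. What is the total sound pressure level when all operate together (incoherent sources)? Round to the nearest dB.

92 dB

Incoherent sources combine by intensity addition: L_total = 10·log₁₀(Σ 10^(L_i/10)).
Σ 10^(L/10) = 10^(75.4/10) + 10^(86.0/10) + 10^(85.8/10) + 10^(89.2/10) = 1.645e+09.
L_total = 10·log₁₀(1.645e+09) = 92.16 dB.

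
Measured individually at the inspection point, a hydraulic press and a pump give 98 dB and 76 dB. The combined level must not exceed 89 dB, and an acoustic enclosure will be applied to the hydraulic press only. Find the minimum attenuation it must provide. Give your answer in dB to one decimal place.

Fixed contribution from the other source: Σ 10^(L/10) = 10^(76/10) = 3.981e+07 (76.00 dB).
To meet 89 dB overall, the treated hydraulic press may contribute at most 10^(89/10) − 3.981e+07 = 7.545e+08, i.e. 88.78 dB.
So the hydraulic press must be reduced from 98 to 88.78 dB: IL = 9.22 dB.

9.2 dB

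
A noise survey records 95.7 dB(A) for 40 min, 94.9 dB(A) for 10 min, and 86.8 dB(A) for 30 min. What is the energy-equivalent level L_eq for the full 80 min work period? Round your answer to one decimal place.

Weight each interval's intensity by its duration and average over T = 80 min:
Σ tᵢ·10^(Lᵢ/10) = 40·10^(95.7/10) + 10·10^(94.9/10) + 30·10^(86.8/10) = 1.939e+11.
L_eq = 10·log₁₀(1.939e+11/80) = 93.84 dB(A).

93.8 dB(A)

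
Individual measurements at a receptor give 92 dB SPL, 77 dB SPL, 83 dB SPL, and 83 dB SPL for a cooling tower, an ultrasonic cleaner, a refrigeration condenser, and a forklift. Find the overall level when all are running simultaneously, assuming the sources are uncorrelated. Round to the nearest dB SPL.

For uncorrelated sources the intensities add, so convert each level to linear form, sum, and take 10·log₁₀ of the total.
Σ 10^(L/10) = 10^(92/10) + 10^(77/10) + 10^(83/10) + 10^(83/10) = 2.034e+09.
L_total = 10·log₁₀(2.034e+09) = 93.08 dB SPL.

93 dB SPL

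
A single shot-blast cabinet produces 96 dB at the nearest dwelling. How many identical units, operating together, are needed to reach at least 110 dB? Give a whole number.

26

N identical sources give L₁ + 10·log₁₀ N, so require 10·log₁₀ N ≥ 110 − 96 = 14.0 dB.
N ≥ 10^(14.0/10) = 25.119, so N = 26.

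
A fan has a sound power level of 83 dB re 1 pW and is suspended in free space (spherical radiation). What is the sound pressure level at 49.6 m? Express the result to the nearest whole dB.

The power spreads over a sphere of area 4π·r², so L_p = L_w − 10·log₁₀(4π·r²).
4π·r² = 3.092e+04 m², 10·log₁₀ of that is 44.902 dB.
L_p = 83 − 44.902 = 38.10 dB.

38 dB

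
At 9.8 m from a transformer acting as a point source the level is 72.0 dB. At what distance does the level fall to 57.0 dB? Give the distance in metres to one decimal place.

Point-source spreading drops the level by 20·log₁₀(r₂/r₁); inverting, r₂/r₁ = 10^(ΔL/20).
r₂ = 9.8·10^((72.0−57.0)/20) = 9.8·10^(15.0/20) = 55.11 m.

55.1 m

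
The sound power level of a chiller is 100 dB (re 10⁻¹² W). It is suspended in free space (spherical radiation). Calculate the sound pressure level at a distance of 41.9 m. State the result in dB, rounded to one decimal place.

The power spreads over a sphere of area 4π·r², so L_p = L_w − 10·log₁₀(4π·r²).
4π·r² = 2.206e+04 m², 10·log₁₀ of that is 43.436 dB.
L_p = 100 − 43.436 = 56.56 dB.

56.6 dB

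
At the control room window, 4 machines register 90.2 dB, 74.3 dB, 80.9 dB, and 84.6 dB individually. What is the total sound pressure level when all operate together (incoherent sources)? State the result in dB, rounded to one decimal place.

Incoherent sources combine by intensity addition: L_total = 10·log₁₀(Σ 10^(L_i/10)).
Σ 10^(L/10) = 10^(90.2/10) + 10^(74.3/10) + 10^(80.9/10) + 10^(84.6/10) = 1.485e+09.
L_total = 10·log₁₀(1.485e+09) = 91.72 dB.

91.7 dB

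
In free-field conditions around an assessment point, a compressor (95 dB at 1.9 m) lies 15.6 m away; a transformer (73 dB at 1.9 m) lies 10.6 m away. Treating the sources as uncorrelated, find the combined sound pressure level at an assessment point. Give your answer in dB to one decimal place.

76.8 dB

First find each source's level at the receiver (point-source: −20·log₁₀(r/r_ref)), then combine on an intensity basis.
compressor: 95 − 20·log₁₀(15.6/1.9) = 95 − 18.29 = 76.71 dB.
transformer: 73 − 20·log₁₀(10.6/1.9) = 73 − 14.93 = 58.07 dB.
Σ 10^(L/10) = 4.755e+07 → L_total = 10·log₁₀(4.755e+07) = 76.77 dB.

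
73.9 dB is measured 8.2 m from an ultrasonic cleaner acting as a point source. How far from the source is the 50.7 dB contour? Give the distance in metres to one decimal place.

The 23.2 dB drop corresponds to a distance ratio of 10^(23.2/20) for a point source.
r₂ = 8.2·10^((73.9−50.7)/20) = 8.2·10^(23.2/20) = 118.53 m.

118.5 m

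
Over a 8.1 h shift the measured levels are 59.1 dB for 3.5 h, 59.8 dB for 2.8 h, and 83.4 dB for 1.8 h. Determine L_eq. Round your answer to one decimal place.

The energy average is taken in the linear domain: L_eq = 10·log₁₀[(Σ tᵢ·10^(Lᵢ/10))/T], T = 8.1 h.
Σ tᵢ·10^(Lᵢ/10) = 3.5·10^(59.1/10) + 2.8·10^(59.8/10) + 1.8·10^(83.4/10) = 3.993e+08.
L_eq = 10·log₁₀(3.993e+08/8.1) = 76.93 dB.

76.9 dB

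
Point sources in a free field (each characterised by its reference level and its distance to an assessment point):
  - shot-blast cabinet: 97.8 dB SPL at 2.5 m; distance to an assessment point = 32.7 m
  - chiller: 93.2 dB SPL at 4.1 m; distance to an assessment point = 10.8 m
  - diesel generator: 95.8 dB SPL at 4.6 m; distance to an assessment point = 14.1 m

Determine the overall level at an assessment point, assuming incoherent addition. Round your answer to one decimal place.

88.7 dB SPL

Propagate each source to the receiver with L = L_ref − 20·log₁₀(r/r_ref), then add intensities.
shot-blast cabinet: 97.8 − 20·log₁₀(32.7/2.5) = 97.8 − 22.33 = 75.47 dB SPL.
chiller: 93.2 − 20·log₁₀(10.8/4.1) = 93.2 − 8.41 = 84.79 dB SPL.
diesel generator: 95.8 − 20·log₁₀(14.1/4.6) = 95.8 − 9.73 = 86.07 dB SPL.
Σ 10^(L/10) = 7.410e+08 → L_total = 10·log₁₀(7.410e+08) = 88.70 dB SPL.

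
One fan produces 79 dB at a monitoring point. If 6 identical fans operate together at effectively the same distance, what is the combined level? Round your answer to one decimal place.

N identical incoherent sources raise the level by 10·log₁₀ N.
L_total = 79 + 10·log₁₀(6) = 79 + 7.782 = 86.78 dB.

86.8 dB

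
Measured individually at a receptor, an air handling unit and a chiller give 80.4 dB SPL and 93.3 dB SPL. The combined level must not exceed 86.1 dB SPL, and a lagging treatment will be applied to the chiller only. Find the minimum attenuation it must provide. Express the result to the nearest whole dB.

Fixed contribution from the other source: Σ 10^(L/10) = 10^(80.4/10) = 1.096e+08 (80.40 dB SPL).
To meet 86.1 dB SPL overall, the treated chiller may contribute at most 10^(86.1/10) − 1.096e+08 = 2.977e+08, i.e. 84.74 dB SPL.
So the chiller must be reduced from 93.3 to 84.74 dB SPL: IL = 8.56 dB.

9 dB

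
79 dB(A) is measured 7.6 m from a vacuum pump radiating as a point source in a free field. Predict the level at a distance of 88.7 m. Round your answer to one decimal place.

Spherical spreading from a point source gives a 20·log₁₀(r₂/r₁) drop.
L₂ = 79 − 20·log₁₀(88.7/7.6) = 79 − 21.342 = 57.66 dB(A).

57.7 dB(A)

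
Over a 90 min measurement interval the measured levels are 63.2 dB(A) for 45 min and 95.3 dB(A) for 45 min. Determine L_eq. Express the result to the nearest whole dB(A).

92 dB(A)

Weight each interval's intensity by its duration and average over T = 90 min:
Σ tᵢ·10^(Lᵢ/10) = 45·10^(63.2/10) + 45·10^(95.3/10) = 1.526e+11.
L_eq = 10·log₁₀(1.526e+11/90) = 92.29 dB(A).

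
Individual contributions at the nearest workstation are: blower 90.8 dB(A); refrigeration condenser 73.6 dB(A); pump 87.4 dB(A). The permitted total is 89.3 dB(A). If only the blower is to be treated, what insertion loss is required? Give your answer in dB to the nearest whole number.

6 dB

The untreated sources together contribute 10^(73.6/10) + 10^(87.4/10) = 5.724e+08, i.e. 87.58 dB(A).
The limit corresponds to 10^(89.3/10) = 8.511e+08; subtracting the fixed part leaves 2.787e+08 for the blower, i.e. 84.45 dB(A).
So the blower must be reduced from 90.8 to 84.45 dB(A): IL = 6.35 dB.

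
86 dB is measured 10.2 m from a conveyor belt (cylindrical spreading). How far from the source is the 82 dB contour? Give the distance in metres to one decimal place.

Line-source spreading drops the level by 10·log₁₀(r₂/r₁); inverting, r₂/r₁ = 10^(ΔL/10).
r₂ = 10.2·10^((86−82)/10) = 10.2·10^(4.0/10) = 25.62 m.

25.6 m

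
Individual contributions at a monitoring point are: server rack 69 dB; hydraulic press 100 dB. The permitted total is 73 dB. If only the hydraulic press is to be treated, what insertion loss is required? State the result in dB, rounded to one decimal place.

29.2 dB

Everything except the hydraulic press sums to 10^(69/10) = 7.943e+06 in linear terms, 69.00 dB.
The limit corresponds to 10^(73/10) = 1.995e+07; subtracting the fixed part leaves 1.201e+07 for the hydraulic press, i.e. 70.80 dB.
Required insertion loss = 100 − 70.80 = 29.20 dB.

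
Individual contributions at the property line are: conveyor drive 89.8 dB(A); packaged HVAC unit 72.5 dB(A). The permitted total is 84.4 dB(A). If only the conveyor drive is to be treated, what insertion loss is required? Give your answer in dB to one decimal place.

5.7 dB

The untreated sources together contribute 10^(72.5/10) = 1.778e+07, i.e. 72.50 dB(A).
The limit corresponds to 10^(84.4/10) = 2.754e+08; subtracting the fixed part leaves 2.576e+08 for the conveyor drive, i.e. 84.11 dB(A).
Required insertion loss = 89.8 − 84.11 = 5.69 dB.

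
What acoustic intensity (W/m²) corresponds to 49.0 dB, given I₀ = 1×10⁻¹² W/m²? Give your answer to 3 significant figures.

L = 10·log₁₀(I/I₀) ⇒ I = I₀·10^(L/10) = 10⁻¹² × 10^4.90.

7.94e-08 W/m²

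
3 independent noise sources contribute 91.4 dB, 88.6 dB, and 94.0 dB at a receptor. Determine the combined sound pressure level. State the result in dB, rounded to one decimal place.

Incoherent sources combine by intensity addition: L_total = 10·log₁₀(Σ 10^(L_i/10)).
Σ 10^(L/10) = 10^(91.4/10) + 10^(88.6/10) + 10^(94.0/10) = 4.617e+09.
L_total = 10·log₁₀(4.617e+09) = 96.64 dB.

96.6 dB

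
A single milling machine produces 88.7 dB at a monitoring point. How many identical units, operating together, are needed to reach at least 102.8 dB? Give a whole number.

N identical sources give L₁ + 10·log₁₀ N, so require 10·log₁₀ N ≥ 102.8 − 88.7 = 14.1 dB.
N ≥ 10^(14.1/10) = 25.704, so N = 26.

26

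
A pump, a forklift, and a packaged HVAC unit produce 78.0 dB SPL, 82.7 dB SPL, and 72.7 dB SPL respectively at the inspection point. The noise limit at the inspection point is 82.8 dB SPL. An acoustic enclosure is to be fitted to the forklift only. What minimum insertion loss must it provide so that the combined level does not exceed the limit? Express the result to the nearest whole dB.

2 dB

The untreated sources together contribute 10^(78.0/10) + 10^(72.7/10) = 8.172e+07, i.e. 79.12 dB SPL.
To meet 82.8 dB SPL overall, the treated forklift may contribute at most 10^(82.8/10) − 8.172e+07 = 1.088e+08, i.e. 80.37 dB SPL.
Required insertion loss = 82.7 − 80.37 = 2.33 dB.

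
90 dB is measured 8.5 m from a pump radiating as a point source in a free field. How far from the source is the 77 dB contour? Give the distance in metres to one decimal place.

38.0 m

Point-source spreading drops the level by 20·log₁₀(r₂/r₁); inverting, r₂/r₁ = 10^(ΔL/20).
r₂ = 8.5·10^((90−77)/20) = 8.5·10^(13.0/20) = 37.97 m.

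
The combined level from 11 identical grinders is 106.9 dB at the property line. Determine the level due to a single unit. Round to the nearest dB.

96 dB

Dividing the total intensity by 11 lowers the level by 10·log₁₀ 11 = 10.414 dB: L₁ = 106.9 − 10.414.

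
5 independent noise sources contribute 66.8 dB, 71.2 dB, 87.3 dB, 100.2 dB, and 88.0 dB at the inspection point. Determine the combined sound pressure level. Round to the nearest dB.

101 dB

For uncorrelated sources the intensities add, so convert each level to linear form, sum, and take 10·log₁₀ of the total.
Σ 10^(L/10) = 10^(66.8/10) + 10^(71.2/10) + 10^(87.3/10) + 10^(100.2/10) + 10^(88.0/10) = 1.166e+10.
L_total = 10·log₁₀(1.166e+10) = 100.67 dB.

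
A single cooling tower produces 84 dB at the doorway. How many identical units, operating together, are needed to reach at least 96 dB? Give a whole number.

16

Need L₁ + 10·log₁₀ N ≥ 96, i.e. log₁₀ N ≥ 1.20.
N ≥ 10^(12.0/10) = 15.849, so N = 16.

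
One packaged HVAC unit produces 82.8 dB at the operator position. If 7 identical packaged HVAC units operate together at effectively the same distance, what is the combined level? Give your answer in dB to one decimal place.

L_total = L₁ + 10·log₁₀ N for N identical incoherent sources.
L_total = 82.8 + 10·log₁₀(7) = 82.8 + 8.451 = 91.25 dB.

91.3 dB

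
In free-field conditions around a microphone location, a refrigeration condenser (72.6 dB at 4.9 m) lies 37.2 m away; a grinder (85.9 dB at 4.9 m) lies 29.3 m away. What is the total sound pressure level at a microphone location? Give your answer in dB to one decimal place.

First find each source's level at the receiver (point-source: −20·log₁₀(r/r_ref)), then combine on an intensity basis.
refrigeration condenser: 72.6 − 20·log₁₀(37.2/4.9) = 72.6 − 17.61 = 54.99 dB.
grinder: 85.9 − 20·log₁₀(29.3/4.9) = 85.9 − 15.53 = 70.37 dB.
Σ 10^(L/10) = 1.120e+07 → L_total = 10·log₁₀(1.120e+07) = 70.49 dB.

70.5 dB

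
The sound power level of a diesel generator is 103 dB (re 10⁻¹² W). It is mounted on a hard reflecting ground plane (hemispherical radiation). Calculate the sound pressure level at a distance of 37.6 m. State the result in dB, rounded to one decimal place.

Free-field hemispherical radiation: L_p = L_w − 10·log₁₀(2π·r²), r = 37.6 m.
2π·r² = 8883 m², 10·log₁₀ of that is 39.486 dB.
L_p = 103 − 39.486 = 63.51 dB.

63.5 dB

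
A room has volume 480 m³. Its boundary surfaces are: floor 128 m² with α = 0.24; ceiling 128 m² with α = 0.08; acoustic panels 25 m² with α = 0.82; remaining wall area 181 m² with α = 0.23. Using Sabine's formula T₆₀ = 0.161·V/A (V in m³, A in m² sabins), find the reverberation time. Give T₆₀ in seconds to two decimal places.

0.75 s

Summing Sᵢαᵢ: 128·0.24 + 128·0.08 + 25·0.82 + 181·0.23 = 103.09 m².
T₆₀ = 0.161·V/A = 0.161·480/103.09 = 0.750 s.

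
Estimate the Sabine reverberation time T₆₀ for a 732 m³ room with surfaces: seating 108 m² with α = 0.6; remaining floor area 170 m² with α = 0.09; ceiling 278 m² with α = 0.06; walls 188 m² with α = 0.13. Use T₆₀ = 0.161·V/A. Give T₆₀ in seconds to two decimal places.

Total absorption A = 108·0.6 + 170·0.09 + 278·0.06 + 188·0.13 = 121.22 m² sabins.
T₆₀ = 0.161 × 732 / 121.22 = 0.972 s.

0.97 s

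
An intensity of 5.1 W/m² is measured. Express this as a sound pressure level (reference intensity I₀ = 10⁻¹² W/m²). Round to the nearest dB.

Dividing by I₀ shifts the exponent by 12: I/I₀ = 5.1×10^12.
L = 10·(0.7076 + 12) = 127.08 dB.

127 dB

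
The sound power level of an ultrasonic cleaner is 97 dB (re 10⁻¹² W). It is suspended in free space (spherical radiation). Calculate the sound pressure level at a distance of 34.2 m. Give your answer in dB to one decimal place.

55.3 dB

The power spreads over a sphere of area 4π·r², so L_p = L_w − 10·log₁₀(4π·r²).
4π·r² = 1.47e+04 m², 10·log₁₀ of that is 41.673 dB.
L_p = 97 − 41.673 = 55.33 dB.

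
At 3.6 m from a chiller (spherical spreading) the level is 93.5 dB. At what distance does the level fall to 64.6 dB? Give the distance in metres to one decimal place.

The 28.9 dB drop corresponds to a distance ratio of 10^(28.9/20) for a point source.
r₂ = 3.6·10^((93.5−64.6)/20) = 3.6·10^(28.9/20) = 100.30 m.

100.3 m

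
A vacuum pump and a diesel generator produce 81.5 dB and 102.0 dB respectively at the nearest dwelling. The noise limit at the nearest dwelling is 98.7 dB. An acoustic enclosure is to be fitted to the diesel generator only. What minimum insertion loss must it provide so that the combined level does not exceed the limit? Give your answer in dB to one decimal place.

3.4 dB

Fixed contribution from the other source: Σ 10^(L/10) = 10^(81.5/10) = 1.413e+08 (81.50 dB).
To meet 98.7 dB overall, the treated diesel generator may contribute at most 10^(98.7/10) − 1.413e+08 = 7.272e+09, i.e. 98.62 dB.
So the diesel generator must be reduced from 102.0 to 98.62 dB: IL = 3.38 dB.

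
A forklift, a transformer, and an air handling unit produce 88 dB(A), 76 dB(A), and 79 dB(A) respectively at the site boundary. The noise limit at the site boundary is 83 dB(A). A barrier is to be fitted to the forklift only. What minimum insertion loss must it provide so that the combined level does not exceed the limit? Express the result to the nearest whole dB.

Everything except the forklift sums to 10^(76/10) + 10^(79/10) = 1.192e+08 in linear terms, 80.76 dB(A).
The limit corresponds to 10^(83/10) = 1.995e+08; subtracting the fixed part leaves 8.028e+07 for the forklift, i.e. 79.05 dB(A).
Required insertion loss = 88 − 79.05 = 8.95 dB.

9 dB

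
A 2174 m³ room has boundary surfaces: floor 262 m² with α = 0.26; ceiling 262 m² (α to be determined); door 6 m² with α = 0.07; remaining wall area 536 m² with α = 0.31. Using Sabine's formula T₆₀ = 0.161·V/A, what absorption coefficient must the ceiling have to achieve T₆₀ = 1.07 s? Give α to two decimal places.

From T₆₀ = 0.161·V/A, the target T₆₀ = 1.07 s needs A = 0.161·2174/1.07 = 327.12 m².
Absorption from the other surfaces = 262·0.26 + 6·0.07 + 536·0.31 = 234.70 m², so the ceiling must supply 92.42 m² over 262 m².
α = 92.42/262 = 0.353.

0.35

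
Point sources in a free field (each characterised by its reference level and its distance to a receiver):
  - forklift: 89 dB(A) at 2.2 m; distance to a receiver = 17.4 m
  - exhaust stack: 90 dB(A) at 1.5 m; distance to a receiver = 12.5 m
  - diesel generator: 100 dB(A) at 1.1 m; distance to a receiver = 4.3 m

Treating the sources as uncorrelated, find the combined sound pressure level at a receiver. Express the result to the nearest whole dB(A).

Propagate each source to the receiver with L = L_ref − 20·log₁₀(r/r_ref), then add intensities.
forklift: 89 − 20·log₁₀(17.4/2.2) = 89 − 17.96 = 71.04 dB(A).
exhaust stack: 90 − 20·log₁₀(12.5/1.5) = 90 − 18.42 = 71.58 dB(A).
diesel generator: 100 − 20·log₁₀(4.3/1.1) = 100 − 11.84 = 88.16 dB(A).
Σ 10^(L/10) = 6.815e+08 → L_total = 10·log₁₀(6.815e+08) = 88.33 dB(A).

88 dB(A)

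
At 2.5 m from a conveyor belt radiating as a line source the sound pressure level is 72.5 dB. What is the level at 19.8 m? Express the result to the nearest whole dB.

For a line source, L₂ = L₁ − 10·log₁₀(r₂/r₁).
L₂ = 72.5 − 10·log₁₀(19.8/2.5) = 72.5 − 8.987 = 63.51 dB.

64 dB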